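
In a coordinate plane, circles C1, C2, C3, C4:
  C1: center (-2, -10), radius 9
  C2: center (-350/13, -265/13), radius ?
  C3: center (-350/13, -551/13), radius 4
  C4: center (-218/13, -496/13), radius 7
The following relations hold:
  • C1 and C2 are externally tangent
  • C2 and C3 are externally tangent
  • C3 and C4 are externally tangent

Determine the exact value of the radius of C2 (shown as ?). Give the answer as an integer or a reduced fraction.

18

1. [ext C1·C2]  r_C2² + 18r_C2 − 648 = 0  ⇒  r_C2 = 18 (r>0 drops 1)
2. [ext C2·C3]  r_C2² + 8r_C2 − 468 = 0  ⇒  r_C2 = 18 (r>0 drops 1)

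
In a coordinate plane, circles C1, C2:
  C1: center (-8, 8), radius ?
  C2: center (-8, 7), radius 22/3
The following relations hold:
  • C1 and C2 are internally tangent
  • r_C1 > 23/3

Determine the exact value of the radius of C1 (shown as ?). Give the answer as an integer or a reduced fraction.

25/3

1. [int C1,C2]  r_C1² − (44/3)r_C1 + 475/9 = 0  ⇒  r_C1 = 19/3 or 25/3
2. given r_C1 > 23/3: keep 25/3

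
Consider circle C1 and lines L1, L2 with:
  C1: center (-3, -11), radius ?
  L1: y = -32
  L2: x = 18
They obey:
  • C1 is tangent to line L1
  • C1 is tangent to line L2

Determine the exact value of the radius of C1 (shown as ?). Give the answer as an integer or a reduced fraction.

21

1. [C1‖L1]  r_C1² − 441 = 0  ⇒  r_C1 = 21 (r>0 drops 1)
2. [C1‖L2]  r_C1² − 441 = 0  ⇒  r_C1 = 21 (r>0 drops 1)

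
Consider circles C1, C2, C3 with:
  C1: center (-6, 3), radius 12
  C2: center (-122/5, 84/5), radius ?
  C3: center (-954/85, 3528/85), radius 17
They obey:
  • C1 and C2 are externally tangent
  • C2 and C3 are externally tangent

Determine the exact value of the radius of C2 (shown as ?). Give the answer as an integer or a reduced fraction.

1. [ext C1·C2]  r_C2² + 24r_C2 − 385 = 0  ⇒  r_C2 = 11 (r>0 drops 1)
2. [ext C2·C3]  r_C2² + 34r_C2 − 495 = 0  ⇒  r_C2 = 11 (r>0 drops 1)

11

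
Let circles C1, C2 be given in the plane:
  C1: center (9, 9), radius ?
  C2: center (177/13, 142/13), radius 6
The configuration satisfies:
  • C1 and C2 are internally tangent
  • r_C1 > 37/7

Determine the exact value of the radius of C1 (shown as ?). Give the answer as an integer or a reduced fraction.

1. [int C1,C2]  r_C1² − 12r_C1 + 11 = 0  ⇒  r_C1 = 1 or 11
2. given r_C1 > 37/7: keep 11

11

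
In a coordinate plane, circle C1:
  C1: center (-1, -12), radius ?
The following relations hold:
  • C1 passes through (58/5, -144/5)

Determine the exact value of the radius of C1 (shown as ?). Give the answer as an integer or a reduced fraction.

1. [C1∋P]  r_C1² − 441 = 0  ⇒  r_C1 = 21 (r>0 drops 1)

21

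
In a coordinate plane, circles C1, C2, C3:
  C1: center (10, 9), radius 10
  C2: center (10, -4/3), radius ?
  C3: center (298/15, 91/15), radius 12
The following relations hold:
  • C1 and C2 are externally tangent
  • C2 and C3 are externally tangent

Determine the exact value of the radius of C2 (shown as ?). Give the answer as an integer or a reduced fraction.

1/3

1. [ext C1·C2]  r_C2² + 20r_C2 − 61/9 = 0  ⇒  r_C2 = 1/3 (r>0 drops 1)
2. [ext C2·C3]  r_C2² + 24r_C2 − 73/9 = 0  ⇒  r_C2 = 1/3 (r>0 drops 1)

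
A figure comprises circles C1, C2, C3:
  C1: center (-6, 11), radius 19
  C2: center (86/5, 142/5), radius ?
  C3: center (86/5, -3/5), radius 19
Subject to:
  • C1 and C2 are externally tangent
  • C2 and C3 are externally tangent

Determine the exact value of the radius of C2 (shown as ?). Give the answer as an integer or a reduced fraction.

1. [ext C1·C2]  r_C2² + 38r_C2 − 480 = 0  ⇒  r_C2 = 10 (r>0 drops 1)
2. [ext C2·C3]  r_C2² + 38r_C2 − 480 = 0  ⇒  r_C2 = 10 (r>0 drops 1)

10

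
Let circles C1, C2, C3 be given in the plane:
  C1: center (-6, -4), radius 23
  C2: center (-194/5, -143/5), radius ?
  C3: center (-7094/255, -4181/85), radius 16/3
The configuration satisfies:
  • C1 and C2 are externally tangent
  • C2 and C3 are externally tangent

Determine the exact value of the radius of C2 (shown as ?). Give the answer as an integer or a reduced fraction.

18

1. [ext C1·C2]  r_C2² + 46r_C2 − 1152 = 0  ⇒  r_C2 = 18 (r>0 drops 1)
2. [ext C2·C3]  r_C2² + (32/3)r_C2 − 516 = 0  ⇒  r_C2 = 18 (r>0 drops 1)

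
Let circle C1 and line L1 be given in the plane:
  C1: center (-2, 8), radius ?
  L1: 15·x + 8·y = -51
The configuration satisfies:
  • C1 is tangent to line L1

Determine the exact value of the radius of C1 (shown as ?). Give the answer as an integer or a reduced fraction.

1. [C1‖L1]  r_C1² − 25 = 0  ⇒  r_C1 = 5 (r>0 drops 1)

5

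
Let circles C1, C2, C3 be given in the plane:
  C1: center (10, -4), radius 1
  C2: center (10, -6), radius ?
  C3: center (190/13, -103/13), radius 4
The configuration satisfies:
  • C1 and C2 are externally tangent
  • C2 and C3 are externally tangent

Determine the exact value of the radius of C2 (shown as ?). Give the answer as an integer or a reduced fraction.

1. [ext C1·C2]  r_C2² + 2r_C2 − 3 = 0  ⇒  r_C2 = 1 (r>0 drops 1)
2. [ext C2·C3]  r_C2² + 8r_C2 − 9 = 0  ⇒  r_C2 = 1 (r>0 drops 1)

1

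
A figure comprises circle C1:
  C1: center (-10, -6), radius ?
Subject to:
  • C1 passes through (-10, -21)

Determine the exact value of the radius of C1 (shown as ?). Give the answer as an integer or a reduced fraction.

1. [C1∋P]  r_C1² − 225 = 0  ⇒  r_C1 = 15 (r>0 drops 1)

15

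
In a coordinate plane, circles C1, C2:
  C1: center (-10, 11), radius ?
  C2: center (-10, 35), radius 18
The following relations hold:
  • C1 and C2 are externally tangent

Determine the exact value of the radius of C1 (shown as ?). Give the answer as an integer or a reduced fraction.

6

1. [ext C1·C2]  r_C1² + 36r_C1 − 252 = 0  ⇒  r_C1 = 6 (r>0 drops 1)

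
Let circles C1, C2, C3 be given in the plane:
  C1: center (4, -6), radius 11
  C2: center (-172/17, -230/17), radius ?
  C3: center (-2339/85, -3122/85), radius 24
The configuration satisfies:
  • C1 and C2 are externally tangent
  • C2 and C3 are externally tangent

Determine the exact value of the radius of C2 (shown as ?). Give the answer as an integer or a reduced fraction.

1. [ext C1·C2]  r_C2² + 22r_C2 − 135 = 0  ⇒  r_C2 = 5 (r>0 drops 1)
2. [ext C2·C3]  r_C2² + 48r_C2 − 265 = 0  ⇒  r_C2 = 5 (r>0 drops 1)

5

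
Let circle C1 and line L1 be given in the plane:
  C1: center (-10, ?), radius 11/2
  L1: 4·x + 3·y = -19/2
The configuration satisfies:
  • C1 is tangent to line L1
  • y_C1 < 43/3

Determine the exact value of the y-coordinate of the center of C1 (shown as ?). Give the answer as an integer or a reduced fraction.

1. [C1‖L1]  y_C1² − (61/3)y_C1 + 58/3 = 0  ⇒  y_C1 = 1 or 58/3
2. given y_C1 < 43/3: keep 1

1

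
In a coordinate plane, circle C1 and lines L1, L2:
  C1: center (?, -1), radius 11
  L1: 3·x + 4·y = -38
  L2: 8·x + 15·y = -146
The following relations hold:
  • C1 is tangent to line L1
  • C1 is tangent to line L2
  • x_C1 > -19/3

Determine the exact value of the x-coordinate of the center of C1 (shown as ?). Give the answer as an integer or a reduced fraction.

1. [C1‖L1]  x_C1² + (68/3)x_C1 − 623/3 = 0  ⇒  x_C1 = -89/3 or 7
2. [C1‖L2]  x_C1² + (131/4)x_C1 − 1113/4 = 0  ⇒  x_C1 = -159/4 or 7

7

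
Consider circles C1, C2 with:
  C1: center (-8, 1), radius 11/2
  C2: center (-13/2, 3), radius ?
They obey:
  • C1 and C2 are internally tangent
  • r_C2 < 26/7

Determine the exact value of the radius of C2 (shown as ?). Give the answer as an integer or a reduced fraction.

1. [int C1,C2]  r_C2² − 11r_C2 + 24 = 0  ⇒  r_C2 = 3 or 8
2. given r_C2 < 26/7: keep 3

3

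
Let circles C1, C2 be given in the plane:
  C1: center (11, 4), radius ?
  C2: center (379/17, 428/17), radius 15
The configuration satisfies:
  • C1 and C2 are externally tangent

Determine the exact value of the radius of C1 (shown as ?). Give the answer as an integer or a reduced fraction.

9

1. [ext C1·C2]  r_C1² + 30r_C1 − 351 = 0  ⇒  r_C1 = 9 (r>0 drops 1)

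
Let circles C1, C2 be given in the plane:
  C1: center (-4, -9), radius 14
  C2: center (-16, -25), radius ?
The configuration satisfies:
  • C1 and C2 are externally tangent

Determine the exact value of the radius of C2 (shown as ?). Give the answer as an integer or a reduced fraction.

6

1. [ext C1·C2]  r_C2² + 28r_C2 − 204 = 0  ⇒  r_C2 = 6 (r>0 drops 1)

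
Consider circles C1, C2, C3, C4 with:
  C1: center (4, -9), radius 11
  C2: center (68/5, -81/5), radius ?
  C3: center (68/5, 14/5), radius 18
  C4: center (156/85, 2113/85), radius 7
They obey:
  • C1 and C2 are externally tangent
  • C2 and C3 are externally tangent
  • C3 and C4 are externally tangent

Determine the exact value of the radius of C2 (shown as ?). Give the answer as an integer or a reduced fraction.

1

1. [ext C1·C2]  r_C2² + 22r_C2 − 23 = 0  ⇒  r_C2 = 1 (r>0 drops 1)
2. [ext C2·C3]  r_C2² + 36r_C2 − 37 = 0  ⇒  r_C2 = 1 (r>0 drops 1)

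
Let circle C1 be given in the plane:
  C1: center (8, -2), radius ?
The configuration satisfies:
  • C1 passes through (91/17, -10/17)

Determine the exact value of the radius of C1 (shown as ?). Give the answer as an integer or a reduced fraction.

3

1. [C1∋P]  r_C1² − 9 = 0  ⇒  r_C1 = 3 (r>0 drops 1)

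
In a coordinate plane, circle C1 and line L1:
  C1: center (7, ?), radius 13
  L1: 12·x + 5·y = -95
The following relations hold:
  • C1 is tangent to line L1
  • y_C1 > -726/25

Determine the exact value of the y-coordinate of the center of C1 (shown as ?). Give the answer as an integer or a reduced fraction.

-2

1. [C1‖L1]  y_C1² + (358/5)y_C1 + 696/5 = 0  ⇒  y_C1 = -348/5 or -2
2. given y_C1 > -726/25: keep -2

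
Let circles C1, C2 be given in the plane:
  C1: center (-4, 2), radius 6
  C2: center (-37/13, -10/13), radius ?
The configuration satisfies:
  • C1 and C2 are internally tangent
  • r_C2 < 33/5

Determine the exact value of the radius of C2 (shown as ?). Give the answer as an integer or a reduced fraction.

1. [int C1,C2]  r_C2² − 12r_C2 + 27 = 0  ⇒  r_C2 = 3 or 9
2. given r_C2 < 33/5: keep 3

3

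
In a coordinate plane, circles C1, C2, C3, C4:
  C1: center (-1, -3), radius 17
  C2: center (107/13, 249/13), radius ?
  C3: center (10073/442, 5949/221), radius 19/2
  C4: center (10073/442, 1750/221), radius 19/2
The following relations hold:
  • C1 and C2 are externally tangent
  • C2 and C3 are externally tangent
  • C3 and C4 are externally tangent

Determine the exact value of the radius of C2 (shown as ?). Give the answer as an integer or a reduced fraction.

1. [ext C1·C2]  r_C2² + 34r_C2 − 287 = 0  ⇒  r_C2 = 7 (r>0 drops 1)
2. [ext C2·C3]  r_C2² + 19r_C2 − 182 = 0  ⇒  r_C2 = 7 (r>0 drops 1)

7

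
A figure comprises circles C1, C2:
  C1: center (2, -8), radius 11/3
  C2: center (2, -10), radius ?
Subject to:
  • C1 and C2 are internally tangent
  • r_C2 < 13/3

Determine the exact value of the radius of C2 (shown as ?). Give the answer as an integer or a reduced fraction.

1. [int C1,C2]  r_C2² − (22/3)r_C2 + 85/9 = 0  ⇒  r_C2 = 5/3 or 17/3
2. given r_C2 < 13/3: keep 5/3

5/3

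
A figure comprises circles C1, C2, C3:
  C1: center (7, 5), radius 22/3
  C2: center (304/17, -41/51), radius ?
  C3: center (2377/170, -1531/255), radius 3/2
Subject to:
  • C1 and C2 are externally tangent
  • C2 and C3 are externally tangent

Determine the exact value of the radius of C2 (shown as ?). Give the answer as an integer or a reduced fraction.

1. [ext C1·C2]  r_C2² + (44/3)r_C2 − 295/3 = 0  ⇒  r_C2 = 5 (r>0 drops 1)
2. [ext C2·C3]  r_C2² + 3r_C2 − 40 = 0  ⇒  r_C2 = 5 (r>0 drops 1)

5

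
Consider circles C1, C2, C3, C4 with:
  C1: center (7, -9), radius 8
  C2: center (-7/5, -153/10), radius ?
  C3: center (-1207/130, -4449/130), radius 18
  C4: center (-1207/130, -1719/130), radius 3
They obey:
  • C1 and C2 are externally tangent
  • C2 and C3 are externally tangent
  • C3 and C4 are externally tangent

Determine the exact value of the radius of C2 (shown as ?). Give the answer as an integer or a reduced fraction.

5/2

1. [ext C1·C2]  r_C2² + 16r_C2 − 185/4 = 0  ⇒  r_C2 = 5/2 (r>0 drops 1)
2. [ext C2·C3]  r_C2² + 36r_C2 − 385/4 = 0  ⇒  r_C2 = 5/2 (r>0 drops 1)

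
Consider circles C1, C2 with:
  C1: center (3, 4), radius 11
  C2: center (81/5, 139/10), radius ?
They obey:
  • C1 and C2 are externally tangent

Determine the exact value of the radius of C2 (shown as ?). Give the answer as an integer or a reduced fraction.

1. [ext C1·C2]  r_C2² + 22r_C2 − 605/4 = 0  ⇒  r_C2 = 11/2 (r>0 drops 1)

11/2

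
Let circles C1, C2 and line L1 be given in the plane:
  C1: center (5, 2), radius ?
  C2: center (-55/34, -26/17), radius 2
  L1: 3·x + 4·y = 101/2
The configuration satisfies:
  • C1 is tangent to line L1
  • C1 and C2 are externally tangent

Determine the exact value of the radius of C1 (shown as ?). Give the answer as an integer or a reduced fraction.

11/2

1. [C1‖L1]  r_C1² − 121/4 = 0  ⇒  r_C1 = 11/2 (r>0 drops 1)
2. [ext C1·C2]  r_C1² + 4r_C1 − 209/4 = 0  ⇒  r_C1 = 11/2 (r>0 drops 1)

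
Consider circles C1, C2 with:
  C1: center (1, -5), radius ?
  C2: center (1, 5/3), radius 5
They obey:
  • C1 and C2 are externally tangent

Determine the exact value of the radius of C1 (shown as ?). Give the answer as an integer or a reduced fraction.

5/3

1. [ext C1·C2]  r_C1² + 10r_C1 − 175/9 = 0  ⇒  r_C1 = 5/3 (r>0 drops 1)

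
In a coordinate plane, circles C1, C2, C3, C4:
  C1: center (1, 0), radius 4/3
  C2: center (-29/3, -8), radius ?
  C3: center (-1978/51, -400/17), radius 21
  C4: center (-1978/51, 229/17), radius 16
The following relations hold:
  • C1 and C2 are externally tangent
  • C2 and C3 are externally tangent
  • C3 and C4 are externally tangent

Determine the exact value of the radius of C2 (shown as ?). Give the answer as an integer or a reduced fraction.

1. [ext C1·C2]  r_C2² + (8/3)r_C2 − 176 = 0  ⇒  r_C2 = 12 (r>0 drops 1)
2. [ext C2·C3]  r_C2² + 42r_C2 − 648 = 0  ⇒  r_C2 = 12 (r>0 drops 1)

12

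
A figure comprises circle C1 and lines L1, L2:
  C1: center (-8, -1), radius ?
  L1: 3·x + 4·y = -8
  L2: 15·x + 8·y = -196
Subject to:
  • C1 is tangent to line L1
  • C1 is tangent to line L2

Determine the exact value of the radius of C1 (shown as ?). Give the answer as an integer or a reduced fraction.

4

1. [C1‖L1]  r_C1² − 16 = 0  ⇒  r_C1 = 4 (r>0 drops 1)
2. [C1‖L2]  r_C1² − 16 = 0  ⇒  r_C1 = 4 (r>0 drops 1)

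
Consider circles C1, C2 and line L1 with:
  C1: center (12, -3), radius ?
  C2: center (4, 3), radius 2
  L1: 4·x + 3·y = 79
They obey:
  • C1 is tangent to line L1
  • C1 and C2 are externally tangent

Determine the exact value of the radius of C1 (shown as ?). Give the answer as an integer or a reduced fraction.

1. [C1‖L1]  r_C1² − 64 = 0  ⇒  r_C1 = 8 (r>0 drops 1)
2. [ext C1·C2]  r_C1² + 4r_C1 − 96 = 0  ⇒  r_C1 = 8 (r>0 drops 1)

8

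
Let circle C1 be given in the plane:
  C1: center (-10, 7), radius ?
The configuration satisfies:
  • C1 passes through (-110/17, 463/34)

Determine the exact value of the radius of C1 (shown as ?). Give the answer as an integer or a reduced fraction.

1. [C1∋P]  r_C1² − 225/4 = 0  ⇒  r_C1 = 15/2 (r>0 drops 1)

15/2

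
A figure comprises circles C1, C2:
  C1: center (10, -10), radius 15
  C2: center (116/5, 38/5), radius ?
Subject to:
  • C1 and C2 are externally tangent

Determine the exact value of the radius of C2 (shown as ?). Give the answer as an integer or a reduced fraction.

1. [ext C1·C2]  r_C2² + 30r_C2 − 259 = 0  ⇒  r_C2 = 7 (r>0 drops 1)

7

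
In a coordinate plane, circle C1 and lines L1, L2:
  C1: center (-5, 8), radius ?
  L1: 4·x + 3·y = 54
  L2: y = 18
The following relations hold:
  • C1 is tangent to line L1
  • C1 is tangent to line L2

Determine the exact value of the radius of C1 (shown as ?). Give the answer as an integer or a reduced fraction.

1. [C1‖L1]  r_C1² − 100 = 0  ⇒  r_C1 = 10 (r>0 drops 1)
2. [C1‖L2]  r_C1² − 100 = 0  ⇒  r_C1 = 10 (r>0 drops 1)

10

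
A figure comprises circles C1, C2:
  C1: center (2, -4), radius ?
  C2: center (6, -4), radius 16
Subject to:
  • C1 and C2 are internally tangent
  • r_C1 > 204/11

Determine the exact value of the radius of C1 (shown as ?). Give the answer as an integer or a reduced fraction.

20

1. [int C1,C2]  r_C1² − 32r_C1 + 240 = 0  ⇒  r_C1 = 12 or 20
2. given r_C1 > 204/11: keep 20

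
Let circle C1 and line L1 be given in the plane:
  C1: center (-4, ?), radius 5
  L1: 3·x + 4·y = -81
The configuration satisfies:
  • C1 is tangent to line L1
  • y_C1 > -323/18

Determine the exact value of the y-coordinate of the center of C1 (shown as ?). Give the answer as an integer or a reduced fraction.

-11

1. [C1‖L1]  y_C1² + (69/2)y_C1 + 517/2 = 0  ⇒  y_C1 = -47/2 or -11
2. given y_C1 > -323/18: keep -11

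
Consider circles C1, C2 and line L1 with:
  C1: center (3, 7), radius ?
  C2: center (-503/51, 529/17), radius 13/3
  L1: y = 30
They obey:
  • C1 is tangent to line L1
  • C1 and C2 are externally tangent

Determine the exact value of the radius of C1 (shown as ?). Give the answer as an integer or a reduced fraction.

1. [C1‖L1]  r_C1² − 529 = 0  ⇒  r_C1 = 23 (r>0 drops 1)
2. [ext C1·C2]  r_C1² + (26/3)r_C1 − 2185/3 = 0  ⇒  r_C1 = 23 (r>0 drops 1)

23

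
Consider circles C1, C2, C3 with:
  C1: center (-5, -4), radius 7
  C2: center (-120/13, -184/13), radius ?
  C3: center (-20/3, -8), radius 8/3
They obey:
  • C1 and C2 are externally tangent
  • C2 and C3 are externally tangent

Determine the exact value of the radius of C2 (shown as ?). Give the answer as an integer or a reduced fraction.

1. [ext C1·C2]  r_C2² + 14r_C2 − 72 = 0  ⇒  r_C2 = 4 (r>0 drops 1)
2. [ext C2·C3]  r_C2² + (16/3)r_C2 − 112/3 = 0  ⇒  r_C2 = 4 (r>0 drops 1)

4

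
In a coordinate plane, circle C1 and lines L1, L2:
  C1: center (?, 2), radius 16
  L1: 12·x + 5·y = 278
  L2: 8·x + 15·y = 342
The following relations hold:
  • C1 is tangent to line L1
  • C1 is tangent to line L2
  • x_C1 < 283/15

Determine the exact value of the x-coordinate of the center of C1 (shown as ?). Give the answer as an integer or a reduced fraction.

5

1. [C1‖L1]  x_C1² − (134/3)x_C1 + 595/3 = 0  ⇒  x_C1 = 5 or 119/3
2. [C1‖L2]  x_C1² − 78x_C1 + 365 = 0  ⇒  x_C1 = 5 or 73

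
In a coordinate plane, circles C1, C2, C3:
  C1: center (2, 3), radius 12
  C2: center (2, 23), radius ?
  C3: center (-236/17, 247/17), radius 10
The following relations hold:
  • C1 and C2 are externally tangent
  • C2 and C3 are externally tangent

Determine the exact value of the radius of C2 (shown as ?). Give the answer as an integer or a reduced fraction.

8

1. [ext C1·C2]  r_C2² + 24r_C2 − 256 = 0  ⇒  r_C2 = 8 (r>0 drops 1)
2. [ext C2·C3]  r_C2² + 20r_C2 − 224 = 0  ⇒  r_C2 = 8 (r>0 drops 1)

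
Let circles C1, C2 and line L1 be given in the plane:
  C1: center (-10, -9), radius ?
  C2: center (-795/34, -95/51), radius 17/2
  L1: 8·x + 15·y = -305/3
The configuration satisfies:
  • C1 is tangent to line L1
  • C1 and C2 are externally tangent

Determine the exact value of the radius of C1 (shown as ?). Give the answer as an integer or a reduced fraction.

1. [C1‖L1]  r_C1² − 400/9 = 0  ⇒  r_C1 = 20/3 (r>0 drops 1)
2. [ext C1·C2]  r_C1² + 17r_C1 − 1420/9 = 0  ⇒  r_C1 = 20/3 (r>0 drops 1)

20/3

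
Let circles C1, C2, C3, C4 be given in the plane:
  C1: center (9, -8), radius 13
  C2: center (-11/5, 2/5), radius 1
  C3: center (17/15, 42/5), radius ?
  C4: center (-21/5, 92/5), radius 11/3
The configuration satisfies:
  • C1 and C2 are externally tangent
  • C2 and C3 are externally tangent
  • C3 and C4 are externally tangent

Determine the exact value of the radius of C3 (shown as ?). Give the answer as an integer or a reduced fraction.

23/3

1. [ext C2·C3]  r_C3² + 2r_C3 − 667/9 = 0  ⇒  r_C3 = 23/3 (r>0 drops 1)
2. [ext C3·C4]  r_C3² + (22/3)r_C3 − 115 = 0  ⇒  r_C3 = 23/3 (r>0 drops 1)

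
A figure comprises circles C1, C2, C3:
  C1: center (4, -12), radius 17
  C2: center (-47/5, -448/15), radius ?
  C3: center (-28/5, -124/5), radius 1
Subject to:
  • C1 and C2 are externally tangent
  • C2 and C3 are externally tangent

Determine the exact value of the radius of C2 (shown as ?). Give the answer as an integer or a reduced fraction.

16/3

1. [ext C1·C2]  r_C2² + 34r_C2 − 1888/9 = 0  ⇒  r_C2 = 16/3 (r>0 drops 1)
2. [ext C2·C3]  r_C2² + 2r_C2 − 352/9 = 0  ⇒  r_C2 = 16/3 (r>0 drops 1)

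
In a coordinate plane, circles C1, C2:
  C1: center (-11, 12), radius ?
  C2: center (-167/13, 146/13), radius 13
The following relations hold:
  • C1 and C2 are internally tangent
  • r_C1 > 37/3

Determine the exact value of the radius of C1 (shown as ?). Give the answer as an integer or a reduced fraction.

1. [int C1,C2]  r_C1² − 26r_C1 + 165 = 0  ⇒  r_C1 = 11 or 15
2. given r_C1 > 37/3: keep 15

15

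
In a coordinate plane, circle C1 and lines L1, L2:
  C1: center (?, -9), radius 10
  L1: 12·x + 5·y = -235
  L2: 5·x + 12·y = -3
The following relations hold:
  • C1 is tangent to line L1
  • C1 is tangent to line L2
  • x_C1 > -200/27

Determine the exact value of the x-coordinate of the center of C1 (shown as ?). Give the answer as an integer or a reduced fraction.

-5

1. [C1‖L1]  x_C1² + (95/3)x_C1 + 400/3 = 0  ⇒  x_C1 = -80/3 or -5
2. [C1‖L2]  x_C1² − 42x_C1 − 235 = 0  ⇒  x_C1 = -5 or 47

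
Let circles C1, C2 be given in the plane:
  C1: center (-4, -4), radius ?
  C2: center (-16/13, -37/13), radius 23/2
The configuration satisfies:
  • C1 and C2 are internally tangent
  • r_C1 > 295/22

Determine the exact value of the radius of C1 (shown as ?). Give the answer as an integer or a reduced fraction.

29/2

1. [int C1,C2]  r_C1² − 23r_C1 + 493/4 = 0  ⇒  r_C1 = 17/2 or 29/2
2. given r_C1 > 295/22: keep 29/2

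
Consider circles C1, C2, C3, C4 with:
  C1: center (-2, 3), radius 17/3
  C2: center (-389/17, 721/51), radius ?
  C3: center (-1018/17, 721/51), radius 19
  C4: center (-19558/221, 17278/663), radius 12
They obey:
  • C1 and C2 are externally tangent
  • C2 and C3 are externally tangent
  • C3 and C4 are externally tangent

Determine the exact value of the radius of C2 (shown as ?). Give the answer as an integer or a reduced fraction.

18

1. [ext C1·C2]  r_C2² + (34/3)r_C2 − 528 = 0  ⇒  r_C2 = 18 (r>0 drops 1)
2. [ext C2·C3]  r_C2² + 38r_C2 − 1008 = 0  ⇒  r_C2 = 18 (r>0 drops 1)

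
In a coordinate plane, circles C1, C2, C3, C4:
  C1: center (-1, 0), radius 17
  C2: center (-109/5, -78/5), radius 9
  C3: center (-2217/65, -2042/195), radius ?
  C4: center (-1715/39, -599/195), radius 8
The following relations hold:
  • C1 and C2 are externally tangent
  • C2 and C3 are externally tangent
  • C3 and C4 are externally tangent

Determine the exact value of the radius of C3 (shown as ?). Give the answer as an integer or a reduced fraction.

13/3

1. [ext C2·C3]  r_C3² + 18r_C3 − 871/9 = 0  ⇒  r_C3 = 13/3 (r>0 drops 1)
2. [ext C3·C4]  r_C3² + 16r_C3 − 793/9 = 0  ⇒  r_C3 = 13/3 (r>0 drops 1)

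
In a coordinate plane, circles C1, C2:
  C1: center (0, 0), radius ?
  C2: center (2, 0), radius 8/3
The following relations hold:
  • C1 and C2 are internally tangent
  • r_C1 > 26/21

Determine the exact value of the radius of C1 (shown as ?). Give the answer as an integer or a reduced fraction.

1. [int C1,C2]  r_C1² − (16/3)r_C1 + 28/9 = 0  ⇒  r_C1 = 2/3 or 14/3
2. given r_C1 > 26/21: keep 14/3

14/3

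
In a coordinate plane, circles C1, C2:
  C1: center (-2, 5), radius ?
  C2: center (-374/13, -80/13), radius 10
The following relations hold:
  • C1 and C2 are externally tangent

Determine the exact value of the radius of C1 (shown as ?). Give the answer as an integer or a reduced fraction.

19

1. [ext C1·C2]  r_C1² + 20r_C1 − 741 = 0  ⇒  r_C1 = 19 (r>0 drops 1)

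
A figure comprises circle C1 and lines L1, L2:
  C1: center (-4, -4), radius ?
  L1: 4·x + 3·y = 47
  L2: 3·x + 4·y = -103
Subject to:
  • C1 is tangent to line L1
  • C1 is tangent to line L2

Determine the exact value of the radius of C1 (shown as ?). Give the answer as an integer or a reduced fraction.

1. [C1‖L1]  r_C1² − 225 = 0  ⇒  r_C1 = 15 (r>0 drops 1)
2. [C1‖L2]  r_C1² − 225 = 0  ⇒  r_C1 = 15 (r>0 drops 1)

15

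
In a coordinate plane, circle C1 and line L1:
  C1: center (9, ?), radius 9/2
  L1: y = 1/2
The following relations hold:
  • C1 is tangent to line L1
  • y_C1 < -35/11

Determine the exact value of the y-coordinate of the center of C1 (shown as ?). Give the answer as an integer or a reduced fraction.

-4

1. [C1‖L1]  y_C1² − 1y_C1 − 20 = 0  ⇒  y_C1 = -4 or 5
2. given y_C1 < -35/11: keep -4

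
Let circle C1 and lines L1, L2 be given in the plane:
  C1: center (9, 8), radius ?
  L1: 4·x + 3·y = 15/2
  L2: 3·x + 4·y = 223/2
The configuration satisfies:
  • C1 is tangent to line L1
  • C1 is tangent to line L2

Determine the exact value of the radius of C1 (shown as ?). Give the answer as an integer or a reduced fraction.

21/2

1. [C1‖L1]  r_C1² − 441/4 = 0  ⇒  r_C1 = 21/2 (r>0 drops 1)
2. [C1‖L2]  r_C1² − 441/4 = 0  ⇒  r_C1 = 21/2 (r>0 drops 1)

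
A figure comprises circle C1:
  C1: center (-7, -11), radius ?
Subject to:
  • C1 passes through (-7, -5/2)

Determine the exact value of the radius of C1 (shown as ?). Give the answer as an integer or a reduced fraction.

17/2

1. [C1∋P]  r_C1² − 289/4 = 0  ⇒  r_C1 = 17/2 (r>0 drops 1)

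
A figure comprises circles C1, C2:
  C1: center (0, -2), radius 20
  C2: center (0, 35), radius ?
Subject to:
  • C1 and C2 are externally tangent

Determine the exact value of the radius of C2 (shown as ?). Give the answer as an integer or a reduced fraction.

1. [ext C1·C2]  r_C2² + 40r_C2 − 969 = 0  ⇒  r_C2 = 17 (r>0 drops 1)

17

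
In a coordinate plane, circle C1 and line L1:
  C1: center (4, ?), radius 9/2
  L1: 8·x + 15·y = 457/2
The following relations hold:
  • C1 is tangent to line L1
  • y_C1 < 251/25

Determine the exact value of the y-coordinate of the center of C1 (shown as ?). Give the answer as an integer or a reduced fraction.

1. [C1‖L1]  y_C1² − (131/5)y_C1 + 728/5 = 0  ⇒  y_C1 = 8 or 91/5
2. given y_C1 < 251/25: keep 8

8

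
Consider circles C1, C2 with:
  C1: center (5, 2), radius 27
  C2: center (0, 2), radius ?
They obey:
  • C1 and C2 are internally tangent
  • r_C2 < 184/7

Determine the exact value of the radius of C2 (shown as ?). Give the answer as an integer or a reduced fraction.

1. [int C1,C2]  r_C2² − 54r_C2 + 704 = 0  ⇒  r_C2 = 22 or 32
2. given r_C2 < 184/7: keep 22

22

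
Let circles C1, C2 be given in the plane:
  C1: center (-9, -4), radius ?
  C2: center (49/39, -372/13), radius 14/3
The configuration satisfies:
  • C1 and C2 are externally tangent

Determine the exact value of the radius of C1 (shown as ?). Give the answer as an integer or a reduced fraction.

1. [ext C1·C2]  r_C1² + (28/3)r_C1 − 2068/3 = 0  ⇒  r_C1 = 22 (r>0 drops 1)

22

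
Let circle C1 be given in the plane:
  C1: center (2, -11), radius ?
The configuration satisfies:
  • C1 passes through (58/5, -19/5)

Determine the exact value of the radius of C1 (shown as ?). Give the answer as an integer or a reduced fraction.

1. [C1∋P]  r_C1² − 144 = 0  ⇒  r_C1 = 12 (r>0 drops 1)

12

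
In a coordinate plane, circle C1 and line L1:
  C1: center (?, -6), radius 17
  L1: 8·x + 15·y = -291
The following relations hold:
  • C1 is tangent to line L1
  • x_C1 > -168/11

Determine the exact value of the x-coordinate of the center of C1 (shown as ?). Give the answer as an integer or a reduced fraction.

1. [C1‖L1]  x_C1² + (201/4)x_C1 − 2695/4 = 0  ⇒  x_C1 = -245/4 or 11
2. given x_C1 > -168/11: keep 11

11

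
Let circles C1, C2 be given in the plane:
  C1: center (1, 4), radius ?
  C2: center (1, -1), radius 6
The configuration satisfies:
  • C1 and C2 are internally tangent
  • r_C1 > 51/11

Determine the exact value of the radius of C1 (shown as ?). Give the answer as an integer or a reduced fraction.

1. [int C1,C2]  r_C1² − 12r_C1 + 11 = 0  ⇒  r_C1 = 1 or 11
2. given r_C1 > 51/11: keep 11

11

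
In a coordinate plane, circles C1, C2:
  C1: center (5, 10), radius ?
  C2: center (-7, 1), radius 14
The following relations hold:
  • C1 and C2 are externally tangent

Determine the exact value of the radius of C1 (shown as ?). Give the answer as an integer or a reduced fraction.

1

1. [ext C1·C2]  r_C1² + 28r_C1 − 29 = 0  ⇒  r_C1 = 1 (r>0 drops 1)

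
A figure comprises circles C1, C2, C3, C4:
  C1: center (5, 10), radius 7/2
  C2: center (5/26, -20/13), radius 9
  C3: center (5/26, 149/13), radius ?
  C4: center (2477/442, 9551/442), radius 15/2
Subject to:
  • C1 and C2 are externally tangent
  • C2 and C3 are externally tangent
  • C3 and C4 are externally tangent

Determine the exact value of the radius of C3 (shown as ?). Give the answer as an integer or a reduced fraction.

4

1. [ext C2·C3]  r_C3² + 18r_C3 − 88 = 0  ⇒  r_C3 = 4 (r>0 drops 1)
2. [ext C3·C4]  r_C3² + 15r_C3 − 76 = 0  ⇒  r_C3 = 4 (r>0 drops 1)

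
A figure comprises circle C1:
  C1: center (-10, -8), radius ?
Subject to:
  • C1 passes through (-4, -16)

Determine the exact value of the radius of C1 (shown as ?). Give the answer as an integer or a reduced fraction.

1. [C1∋P]  r_C1² − 100 = 0  ⇒  r_C1 = 10 (r>0 drops 1)

10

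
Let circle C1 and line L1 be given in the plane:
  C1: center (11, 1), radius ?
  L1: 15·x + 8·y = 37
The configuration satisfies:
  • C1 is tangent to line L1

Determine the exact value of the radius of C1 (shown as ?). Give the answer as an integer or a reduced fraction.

8

1. [C1‖L1]  r_C1² − 64 = 0  ⇒  r_C1 = 8 (r>0 drops 1)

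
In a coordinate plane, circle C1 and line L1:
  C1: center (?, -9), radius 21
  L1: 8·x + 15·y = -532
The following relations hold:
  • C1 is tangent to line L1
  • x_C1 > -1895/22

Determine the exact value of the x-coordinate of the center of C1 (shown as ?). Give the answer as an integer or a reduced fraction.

-5

1. [C1‖L1]  x_C1² + (397/4)x_C1 + 1885/4 = 0  ⇒  x_C1 = -377/4 or -5
2. given x_C1 > -1895/22: keep -5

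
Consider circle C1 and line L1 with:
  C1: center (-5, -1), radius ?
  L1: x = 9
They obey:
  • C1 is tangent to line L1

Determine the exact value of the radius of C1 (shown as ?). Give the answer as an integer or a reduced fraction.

1. [C1‖L1]  r_C1² − 196 = 0  ⇒  r_C1 = 14 (r>0 drops 1)

14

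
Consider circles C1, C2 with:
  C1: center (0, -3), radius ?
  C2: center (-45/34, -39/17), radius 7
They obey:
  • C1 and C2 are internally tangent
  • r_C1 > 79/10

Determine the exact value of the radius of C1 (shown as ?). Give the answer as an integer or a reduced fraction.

17/2

1. [int C1,C2]  r_C1² − 14r_C1 + 187/4 = 0  ⇒  r_C1 = 11/2 or 17/2
2. given r_C1 > 79/10: keep 17/2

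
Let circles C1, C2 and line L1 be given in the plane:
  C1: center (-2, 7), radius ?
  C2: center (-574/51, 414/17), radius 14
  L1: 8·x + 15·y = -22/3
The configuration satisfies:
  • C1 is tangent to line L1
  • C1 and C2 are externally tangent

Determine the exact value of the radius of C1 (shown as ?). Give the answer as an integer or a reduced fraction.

1. [C1‖L1]  r_C1² − 289/9 = 0  ⇒  r_C1 = 17/3 (r>0 drops 1)
2. [ext C1·C2]  r_C1² + 28r_C1 − 1717/9 = 0  ⇒  r_C1 = 17/3 (r>0 drops 1)

17/3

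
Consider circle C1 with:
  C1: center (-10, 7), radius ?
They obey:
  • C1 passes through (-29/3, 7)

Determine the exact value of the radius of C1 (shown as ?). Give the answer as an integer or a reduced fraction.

1/3

1. [C1∋P]  r_C1² − 1/9 = 0  ⇒  r_C1 = 1/3 (r>0 drops 1)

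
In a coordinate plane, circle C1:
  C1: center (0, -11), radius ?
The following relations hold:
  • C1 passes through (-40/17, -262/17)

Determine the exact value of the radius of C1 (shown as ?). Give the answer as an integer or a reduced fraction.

1. [C1∋P]  r_C1² − 25 = 0  ⇒  r_C1 = 5 (r>0 drops 1)

5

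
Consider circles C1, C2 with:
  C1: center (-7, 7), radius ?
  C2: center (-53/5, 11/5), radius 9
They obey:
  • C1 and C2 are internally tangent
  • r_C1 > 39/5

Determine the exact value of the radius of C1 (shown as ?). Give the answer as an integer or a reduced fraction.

15

1. [int C1,C2]  r_C1² − 18r_C1 + 45 = 0  ⇒  r_C1 = 3 or 15
2. given r_C1 > 39/5: keep 15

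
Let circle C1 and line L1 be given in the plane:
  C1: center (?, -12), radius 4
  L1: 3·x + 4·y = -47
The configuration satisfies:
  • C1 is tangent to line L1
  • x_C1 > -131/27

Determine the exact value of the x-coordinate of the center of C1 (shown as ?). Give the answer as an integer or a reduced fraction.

1. [C1‖L1]  x_C1² − (2/3)x_C1 − 133/3 = 0  ⇒  x_C1 = -19/3 or 7
2. given x_C1 > -131/27: keep 7

7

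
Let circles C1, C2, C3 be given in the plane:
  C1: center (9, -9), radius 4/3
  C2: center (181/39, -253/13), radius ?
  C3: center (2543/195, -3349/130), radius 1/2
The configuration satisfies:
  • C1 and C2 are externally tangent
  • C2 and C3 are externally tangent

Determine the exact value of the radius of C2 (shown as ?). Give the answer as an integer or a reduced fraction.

1. [ext C1·C2]  r_C2² + (8/3)r_C2 − 380/3 = 0  ⇒  r_C2 = 10 (r>0 drops 1)
2. [ext C2·C3]  r_C2² + 1r_C2 − 110 = 0  ⇒  r_C2 = 10 (r>0 drops 1)

10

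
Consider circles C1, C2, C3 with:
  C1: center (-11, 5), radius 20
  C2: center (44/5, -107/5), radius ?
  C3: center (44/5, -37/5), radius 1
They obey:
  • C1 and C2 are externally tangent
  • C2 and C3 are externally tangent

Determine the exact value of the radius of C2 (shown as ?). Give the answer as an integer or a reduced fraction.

1. [ext C1·C2]  r_C2² + 40r_C2 − 689 = 0  ⇒  r_C2 = 13 (r>0 drops 1)
2. [ext C2·C3]  r_C2² + 2r_C2 − 195 = 0  ⇒  r_C2 = 13 (r>0 drops 1)

13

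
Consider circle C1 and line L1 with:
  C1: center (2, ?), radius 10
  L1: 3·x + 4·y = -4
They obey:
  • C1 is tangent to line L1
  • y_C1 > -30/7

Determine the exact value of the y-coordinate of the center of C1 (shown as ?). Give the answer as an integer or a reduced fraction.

1. [C1‖L1]  y_C1² + 5y_C1 − 150 = 0  ⇒  y_C1 = -15 or 10
2. given y_C1 > -30/7: keep 10

10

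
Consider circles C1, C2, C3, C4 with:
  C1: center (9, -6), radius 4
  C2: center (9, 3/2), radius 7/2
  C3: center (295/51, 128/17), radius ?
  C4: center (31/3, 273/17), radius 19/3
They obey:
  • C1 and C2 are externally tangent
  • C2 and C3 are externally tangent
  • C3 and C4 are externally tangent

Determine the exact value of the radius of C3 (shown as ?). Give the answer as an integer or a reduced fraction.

10/3

1. [ext C2·C3]  r_C3² + 7r_C3 − 310/9 = 0  ⇒  r_C3 = 10/3 (r>0 drops 1)
2. [ext C3·C4]  r_C3² + (38/3)r_C3 − 160/3 = 0  ⇒  r_C3 = 10/3 (r>0 drops 1)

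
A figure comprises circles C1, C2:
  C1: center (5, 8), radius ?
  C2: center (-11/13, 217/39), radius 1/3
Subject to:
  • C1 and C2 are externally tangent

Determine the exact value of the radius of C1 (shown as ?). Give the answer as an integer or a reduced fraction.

1. [ext C1·C2]  r_C1² + (2/3)r_C1 − 40 = 0  ⇒  r_C1 = 6 (r>0 drops 1)

6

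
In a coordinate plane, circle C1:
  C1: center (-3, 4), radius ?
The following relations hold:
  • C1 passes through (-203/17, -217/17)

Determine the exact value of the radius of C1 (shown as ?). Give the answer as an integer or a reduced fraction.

19

1. [C1∋P]  r_C1² − 361 = 0  ⇒  r_C1 = 19 (r>0 drops 1)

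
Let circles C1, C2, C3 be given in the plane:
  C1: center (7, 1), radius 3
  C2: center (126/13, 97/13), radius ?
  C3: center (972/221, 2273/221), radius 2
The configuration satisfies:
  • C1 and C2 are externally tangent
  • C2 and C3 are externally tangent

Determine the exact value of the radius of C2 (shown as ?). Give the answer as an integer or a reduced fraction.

1. [ext C1·C2]  r_C2² + 6r_C2 − 40 = 0  ⇒  r_C2 = 4 (r>0 drops 1)
2. [ext C2·C3]  r_C2² + 4r_C2 − 32 = 0  ⇒  r_C2 = 4 (r>0 drops 1)

4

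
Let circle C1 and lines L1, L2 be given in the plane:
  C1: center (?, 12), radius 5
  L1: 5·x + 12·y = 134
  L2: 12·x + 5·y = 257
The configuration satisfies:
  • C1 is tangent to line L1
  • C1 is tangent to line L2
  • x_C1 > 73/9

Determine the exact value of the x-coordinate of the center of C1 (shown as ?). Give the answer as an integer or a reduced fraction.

1. [C1‖L1]  x_C1² + 4x_C1 − 165 = 0  ⇒  x_C1 = -15 or 11
2. [C1‖L2]  x_C1² − (197/6)x_C1 + 1441/6 = 0  ⇒  x_C1 = 11 or 131/6

11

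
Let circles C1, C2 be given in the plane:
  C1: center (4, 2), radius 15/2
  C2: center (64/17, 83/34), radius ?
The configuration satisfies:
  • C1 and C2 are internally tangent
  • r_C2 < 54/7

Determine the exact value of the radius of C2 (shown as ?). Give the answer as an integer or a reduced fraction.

1. [int C1,C2]  r_C2² − 15r_C2 + 56 = 0  ⇒  r_C2 = 7 or 8
2. given r_C2 < 54/7: keep 7

7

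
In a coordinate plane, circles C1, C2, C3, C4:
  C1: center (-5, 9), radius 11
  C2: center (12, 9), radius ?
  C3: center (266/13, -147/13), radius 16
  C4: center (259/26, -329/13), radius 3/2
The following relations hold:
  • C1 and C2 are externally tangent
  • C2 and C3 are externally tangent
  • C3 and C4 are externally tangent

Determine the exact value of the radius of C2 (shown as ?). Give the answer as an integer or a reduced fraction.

6

1. [ext C1·C2]  r_C2² + 22r_C2 − 168 = 0  ⇒  r_C2 = 6 (r>0 drops 1)
2. [ext C2·C3]  r_C2² + 32r_C2 − 228 = 0  ⇒  r_C2 = 6 (r>0 drops 1)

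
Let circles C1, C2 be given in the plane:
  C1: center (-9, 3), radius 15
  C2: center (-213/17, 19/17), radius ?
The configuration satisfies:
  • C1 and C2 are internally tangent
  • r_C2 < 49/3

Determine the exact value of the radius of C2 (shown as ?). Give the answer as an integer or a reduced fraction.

11

1. [int C1,C2]  r_C2² − 30r_C2 + 209 = 0  ⇒  r_C2 = 11 or 19
2. given r_C2 < 49/3: keep 11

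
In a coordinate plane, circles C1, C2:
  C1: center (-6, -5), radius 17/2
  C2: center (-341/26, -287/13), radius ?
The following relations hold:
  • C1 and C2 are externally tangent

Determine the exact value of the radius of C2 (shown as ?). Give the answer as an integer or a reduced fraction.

10

1. [ext C1·C2]  r_C2² + 17r_C2 − 270 = 0  ⇒  r_C2 = 10 (r>0 drops 1)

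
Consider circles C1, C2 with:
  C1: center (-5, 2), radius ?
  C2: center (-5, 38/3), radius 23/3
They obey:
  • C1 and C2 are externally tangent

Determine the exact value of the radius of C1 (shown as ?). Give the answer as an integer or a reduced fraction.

3

1. [ext C1·C2]  r_C1² + (46/3)r_C1 − 55 = 0  ⇒  r_C1 = 3 (r>0 drops 1)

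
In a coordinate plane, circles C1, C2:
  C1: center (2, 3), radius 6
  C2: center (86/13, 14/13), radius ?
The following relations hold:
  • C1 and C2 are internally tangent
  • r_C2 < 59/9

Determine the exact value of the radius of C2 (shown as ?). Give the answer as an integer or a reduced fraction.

1. [int C1,C2]  r_C2² − 12r_C2 + 11 = 0  ⇒  r_C2 = 1 or 11
2. given r_C2 < 59/9: keep 1

1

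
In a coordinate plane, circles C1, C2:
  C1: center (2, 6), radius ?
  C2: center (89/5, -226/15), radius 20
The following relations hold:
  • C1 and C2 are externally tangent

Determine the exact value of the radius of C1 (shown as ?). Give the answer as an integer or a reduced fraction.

19/3

1. [ext C1·C2]  r_C1² + 40r_C1 − 2641/9 = 0  ⇒  r_C1 = 19/3 (r>0 drops 1)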